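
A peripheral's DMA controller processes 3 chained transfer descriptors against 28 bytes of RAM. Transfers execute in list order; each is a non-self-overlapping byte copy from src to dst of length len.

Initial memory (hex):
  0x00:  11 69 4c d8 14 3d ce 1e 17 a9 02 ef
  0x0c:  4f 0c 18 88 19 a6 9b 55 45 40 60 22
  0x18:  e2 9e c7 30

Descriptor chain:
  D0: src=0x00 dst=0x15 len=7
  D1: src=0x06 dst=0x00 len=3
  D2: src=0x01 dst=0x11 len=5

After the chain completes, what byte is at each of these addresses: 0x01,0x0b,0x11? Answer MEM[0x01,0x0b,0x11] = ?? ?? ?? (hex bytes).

MEM[0x01,0x0b,0x11] = 1e ef 1e

  after D0: wrote 7B at 0x15 = 11694cd8143dce
  after D1: wrote 3B at 0x00 = ce1e17
  after D2: wrote 5B at 0x11 = 1e17d8143d
query mem[0x01]=0x1e, mem[0x0b]=0xef, mem[0x11]=0x1e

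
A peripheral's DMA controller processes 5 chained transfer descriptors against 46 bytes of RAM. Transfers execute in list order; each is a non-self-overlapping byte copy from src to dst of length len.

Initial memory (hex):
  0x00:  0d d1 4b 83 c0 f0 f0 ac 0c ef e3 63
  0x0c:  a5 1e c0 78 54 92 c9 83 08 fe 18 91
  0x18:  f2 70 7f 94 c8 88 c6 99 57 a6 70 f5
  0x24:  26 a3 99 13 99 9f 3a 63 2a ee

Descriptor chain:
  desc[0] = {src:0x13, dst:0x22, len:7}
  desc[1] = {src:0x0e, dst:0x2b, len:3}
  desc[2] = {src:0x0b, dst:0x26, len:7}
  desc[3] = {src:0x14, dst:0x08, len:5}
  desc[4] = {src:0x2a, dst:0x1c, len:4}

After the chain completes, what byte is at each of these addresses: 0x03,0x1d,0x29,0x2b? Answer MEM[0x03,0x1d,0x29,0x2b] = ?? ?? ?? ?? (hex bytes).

#0 dst[0x22+7] := {0x83,0x08,0xfe,0x18,0x91,0xf2,0x70}
#1 dst[0x2b+3] := {0xc0,0x78,0x54}
#2 dst[0x26+7] := {0x63,0xa5,0x1e,0xc0,0x78,0x54,0x92}
#3 dst[0x08+5] := {0x08,0xfe,0x18,0x91,0xf2}
#4 dst[0x1c+4] := {0x78,0x54,0x92,0x54}
query mem[0x03]=0x83, mem[0x1d]=0x54, mem[0x29]=0xc0, mem[0x2b]=0x54

MEM[0x03,0x1d,0x29,0x2b] = 83 54 c0 54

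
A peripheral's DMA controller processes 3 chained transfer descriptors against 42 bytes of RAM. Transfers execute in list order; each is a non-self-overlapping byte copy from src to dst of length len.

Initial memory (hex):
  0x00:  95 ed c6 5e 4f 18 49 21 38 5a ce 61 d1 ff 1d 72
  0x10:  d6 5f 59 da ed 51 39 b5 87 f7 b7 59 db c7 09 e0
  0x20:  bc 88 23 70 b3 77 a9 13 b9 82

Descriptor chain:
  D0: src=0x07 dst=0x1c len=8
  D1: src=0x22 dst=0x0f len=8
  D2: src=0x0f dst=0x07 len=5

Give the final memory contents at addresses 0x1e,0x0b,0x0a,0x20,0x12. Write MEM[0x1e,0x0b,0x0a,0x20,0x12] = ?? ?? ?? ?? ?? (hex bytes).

MEM[0x1e,0x0b,0x0a,0x20,0x12] = 5a a9 77 61 77

[0] 0x07->0x1c len=8 : 21 38 5a ce 61 d1 ff 1d
[1] 0x22->0x0f len=8 : ff 1d b3 77 a9 13 b9 82
[2] 0x0f->0x07 len=5 : ff 1d b3 77 a9
query mem[0x1e]=0x5a, mem[0x0b]=0xa9, mem[0x0a]=0x77, mem[0x20]=0x61, mem[0x12]=0x77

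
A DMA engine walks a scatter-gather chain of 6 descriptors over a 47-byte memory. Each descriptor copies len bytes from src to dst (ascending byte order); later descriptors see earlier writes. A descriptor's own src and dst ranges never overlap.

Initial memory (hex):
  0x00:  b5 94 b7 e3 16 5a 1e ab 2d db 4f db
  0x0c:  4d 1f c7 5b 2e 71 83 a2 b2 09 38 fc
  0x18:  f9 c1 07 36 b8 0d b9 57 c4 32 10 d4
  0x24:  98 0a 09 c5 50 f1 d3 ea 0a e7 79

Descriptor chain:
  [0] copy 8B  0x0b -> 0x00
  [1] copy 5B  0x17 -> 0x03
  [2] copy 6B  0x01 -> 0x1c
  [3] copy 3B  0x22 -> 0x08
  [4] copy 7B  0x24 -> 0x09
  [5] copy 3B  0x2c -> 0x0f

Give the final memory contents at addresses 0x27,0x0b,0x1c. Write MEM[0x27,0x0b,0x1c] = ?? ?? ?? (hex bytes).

  after D0: wrote 8B at 0x00 = db4d1fc75b2e7183
  after D1: wrote 5B at 0x03 = fcf9c10736
  after D2: wrote 6B at 0x1c = 4d1ffcf9c107
  after D3: wrote 3B at 0x08 = 10d498
  after D4: wrote 7B at 0x09 = 980a09c550f1d3
  after D5: wrote 3B at 0x0f = 0ae779
query mem[0x27]=0xc5, mem[0x0b]=0x09, mem[0x1c]=0x4d

MEM[0x27,0x0b,0x1c] = c5 09 4d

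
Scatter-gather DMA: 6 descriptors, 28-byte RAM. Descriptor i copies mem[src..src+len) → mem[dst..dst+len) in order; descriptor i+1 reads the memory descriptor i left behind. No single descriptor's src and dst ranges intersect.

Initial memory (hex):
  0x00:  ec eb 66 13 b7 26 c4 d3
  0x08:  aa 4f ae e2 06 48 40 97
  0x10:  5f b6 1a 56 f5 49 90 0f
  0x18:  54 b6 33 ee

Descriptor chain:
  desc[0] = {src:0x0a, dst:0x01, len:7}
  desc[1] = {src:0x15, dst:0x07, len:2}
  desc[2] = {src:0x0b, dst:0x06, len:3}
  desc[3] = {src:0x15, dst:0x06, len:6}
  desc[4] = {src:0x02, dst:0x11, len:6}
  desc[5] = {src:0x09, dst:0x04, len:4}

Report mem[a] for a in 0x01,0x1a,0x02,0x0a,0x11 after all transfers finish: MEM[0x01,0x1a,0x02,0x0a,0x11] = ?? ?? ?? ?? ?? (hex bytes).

[0] 0x0a->0x01 len=7 : ae e2 06 48 40 97 5f
[1] 0x15->0x07 len=2 : 49 90
[2] 0x0b->0x06 len=3 : e2 06 48
[3] 0x15->0x06 len=6 : 49 90 0f 54 b6 33
[4] 0x02->0x11 len=6 : e2 06 48 40 49 90
[5] 0x09->0x04 len=4 : 54 b6 33 06
query mem[0x01]=0xae, mem[0x1a]=0x33, mem[0x02]=0xe2, mem[0x0a]=0xb6, mem[0x11]=0xe2

MEM[0x01,0x1a,0x02,0x0a,0x11] = ae 33 e2 b6 e2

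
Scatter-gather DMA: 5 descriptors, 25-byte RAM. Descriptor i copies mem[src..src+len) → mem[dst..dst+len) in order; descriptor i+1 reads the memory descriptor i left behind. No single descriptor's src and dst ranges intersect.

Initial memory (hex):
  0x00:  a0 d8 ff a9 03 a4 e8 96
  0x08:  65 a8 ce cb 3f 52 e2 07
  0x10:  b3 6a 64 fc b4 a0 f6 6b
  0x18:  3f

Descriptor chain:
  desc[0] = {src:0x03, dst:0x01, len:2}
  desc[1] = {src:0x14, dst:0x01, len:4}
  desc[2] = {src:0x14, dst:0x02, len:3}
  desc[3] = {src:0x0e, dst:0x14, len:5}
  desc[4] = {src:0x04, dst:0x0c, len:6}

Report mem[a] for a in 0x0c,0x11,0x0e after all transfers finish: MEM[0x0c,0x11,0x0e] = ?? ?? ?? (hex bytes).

MEM[0x0c,0x11,0x0e] = f6 a8 e8

D0: mem[0x01..0x02] <- [a9 03]
D1: mem[0x01..0x04] <- [b4 a0 f6 6b]
D2: mem[0x02..0x04] <- [b4 a0 f6]
D3: mem[0x14..0x18] <- [e2 07 b3 6a 64]
D4: mem[0x0c..0x11] <- [f6 a4 e8 96 65 a8]
query mem[0x0c]=0xf6, mem[0x11]=0xa8, mem[0x0e]=0xe8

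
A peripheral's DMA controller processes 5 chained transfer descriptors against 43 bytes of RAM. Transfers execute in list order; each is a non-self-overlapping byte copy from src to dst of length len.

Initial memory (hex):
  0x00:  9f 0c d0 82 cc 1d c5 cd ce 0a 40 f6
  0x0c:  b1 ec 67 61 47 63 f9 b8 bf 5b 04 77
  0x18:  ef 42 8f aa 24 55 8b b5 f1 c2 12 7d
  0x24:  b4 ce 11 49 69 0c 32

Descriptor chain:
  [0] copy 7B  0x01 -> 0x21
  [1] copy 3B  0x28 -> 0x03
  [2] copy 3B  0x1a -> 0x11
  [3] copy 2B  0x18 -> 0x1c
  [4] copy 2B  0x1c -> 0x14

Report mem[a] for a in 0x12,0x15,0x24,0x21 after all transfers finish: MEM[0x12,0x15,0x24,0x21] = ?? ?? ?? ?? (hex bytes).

[0] 0x01->0x21 len=7 : 0c d0 82 cc 1d c5 cd
[1] 0x28->0x03 len=3 : 69 0c 32
[2] 0x1a->0x11 len=3 : 8f aa 24
[3] 0x18->0x1c len=2 : ef 42
[4] 0x1c->0x14 len=2 : ef 42
query mem[0x12]=0xaa, mem[0x15]=0x42, mem[0x24]=0xcc, mem[0x21]=0x0c

MEM[0x12,0x15,0x24,0x21] = aa 42 cc 0c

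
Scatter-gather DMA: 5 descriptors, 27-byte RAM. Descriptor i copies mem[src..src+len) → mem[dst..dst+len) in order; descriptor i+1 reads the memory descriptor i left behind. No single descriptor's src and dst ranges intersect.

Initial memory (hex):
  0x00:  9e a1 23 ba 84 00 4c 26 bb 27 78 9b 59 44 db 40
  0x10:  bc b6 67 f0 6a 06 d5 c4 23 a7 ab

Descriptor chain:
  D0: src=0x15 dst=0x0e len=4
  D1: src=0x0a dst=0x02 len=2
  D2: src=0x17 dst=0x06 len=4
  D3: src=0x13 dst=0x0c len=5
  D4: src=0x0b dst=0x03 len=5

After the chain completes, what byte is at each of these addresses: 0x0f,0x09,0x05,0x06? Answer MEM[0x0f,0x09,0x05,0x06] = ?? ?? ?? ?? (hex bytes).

  after D0: wrote 4B at 0x0e = 06d5c423
  after D1: wrote 2B at 0x02 = 789b
  after D2: wrote 4B at 0x06 = c423a7ab
  after D3: wrote 5B at 0x0c = f06a06d5c4
  after D4: wrote 5B at 0x03 = 9bf06a06d5
query mem[0x0f]=0xd5, mem[0x09]=0xab, mem[0x05]=0x6a, mem[0x06]=0x06

MEM[0x0f,0x09,0x05,0x06] = d5 ab 6a 06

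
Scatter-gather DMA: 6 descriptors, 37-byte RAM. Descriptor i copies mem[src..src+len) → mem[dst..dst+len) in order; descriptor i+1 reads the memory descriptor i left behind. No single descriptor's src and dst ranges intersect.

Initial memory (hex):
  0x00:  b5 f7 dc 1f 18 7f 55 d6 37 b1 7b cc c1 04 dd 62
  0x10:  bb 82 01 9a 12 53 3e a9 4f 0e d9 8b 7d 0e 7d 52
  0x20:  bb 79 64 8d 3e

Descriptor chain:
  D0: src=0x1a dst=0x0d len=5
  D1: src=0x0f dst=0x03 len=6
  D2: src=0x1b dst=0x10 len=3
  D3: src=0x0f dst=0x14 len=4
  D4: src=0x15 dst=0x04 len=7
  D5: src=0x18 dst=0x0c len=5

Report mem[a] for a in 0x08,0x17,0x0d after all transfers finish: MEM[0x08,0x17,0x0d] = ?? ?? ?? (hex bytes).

D0: mem[0x0d..0x11] <- [d9 8b 7d 0e 7d]
D1: mem[0x03..0x08] <- [7d 0e 7d 01 9a 12]
D2: mem[0x10..0x12] <- [8b 7d 0e]
D3: mem[0x14..0x17] <- [7d 8b 7d 0e]
D4: mem[0x04..0x0a] <- [8b 7d 0e 4f 0e d9 8b]
D5: mem[0x0c..0x10] <- [4f 0e d9 8b 7d]
query mem[0x08]=0x0e, mem[0x17]=0x0e, mem[0x0d]=0x0e

MEM[0x08,0x17,0x0d] = 0e 0e 0e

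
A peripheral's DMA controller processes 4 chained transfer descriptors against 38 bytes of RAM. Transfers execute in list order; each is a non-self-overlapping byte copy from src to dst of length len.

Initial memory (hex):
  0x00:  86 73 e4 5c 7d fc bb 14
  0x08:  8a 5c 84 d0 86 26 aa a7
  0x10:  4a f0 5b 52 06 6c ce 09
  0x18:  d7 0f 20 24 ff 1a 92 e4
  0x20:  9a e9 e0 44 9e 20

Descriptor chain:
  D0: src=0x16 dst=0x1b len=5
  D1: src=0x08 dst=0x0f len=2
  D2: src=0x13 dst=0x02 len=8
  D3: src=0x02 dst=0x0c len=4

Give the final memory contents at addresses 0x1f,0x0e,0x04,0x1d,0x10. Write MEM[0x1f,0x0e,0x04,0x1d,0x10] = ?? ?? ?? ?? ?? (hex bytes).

MEM[0x1f,0x0e,0x04,0x1d,0x10] = 20 6c 6c d7 5c

D0: mem[0x1b..0x1f] <- [ce 09 d7 0f 20]
D1: mem[0x0f..0x10] <- [8a 5c]
D2: mem[0x02..0x09] <- [52 06 6c ce 09 d7 0f 20]
D3: mem[0x0c..0x0f] <- [52 06 6c ce]
query mem[0x1f]=0x20, mem[0x0e]=0x6c, mem[0x04]=0x6c, mem[0x1d]=0xd7, mem[0x10]=0x5c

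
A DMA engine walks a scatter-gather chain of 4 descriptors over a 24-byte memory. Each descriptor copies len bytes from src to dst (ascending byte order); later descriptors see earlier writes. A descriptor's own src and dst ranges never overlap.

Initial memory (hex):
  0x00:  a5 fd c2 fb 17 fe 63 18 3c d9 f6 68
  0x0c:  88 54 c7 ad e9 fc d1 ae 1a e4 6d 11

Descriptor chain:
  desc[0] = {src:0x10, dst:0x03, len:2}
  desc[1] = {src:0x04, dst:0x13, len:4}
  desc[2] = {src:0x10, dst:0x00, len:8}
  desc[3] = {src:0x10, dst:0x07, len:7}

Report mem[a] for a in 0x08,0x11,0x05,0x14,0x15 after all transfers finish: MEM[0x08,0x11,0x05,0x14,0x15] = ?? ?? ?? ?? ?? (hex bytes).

MEM[0x08,0x11,0x05,0x14,0x15] = fc fc 63 fe 63

#0 dst[0x03+2] := {0xe9,0xfc}
#1 dst[0x13+4] := {0xfc,0xfe,0x63,0x18}
#2 dst[0x00+8] := {0xe9,0xfc,0xd1,0xfc,0xfe,0x63,0x18,0x11}
#3 dst[0x07+7] := {0xe9,0xfc,0xd1,0xfc,0xfe,0x63,0x18}
query mem[0x08]=0xfc, mem[0x11]=0xfc, mem[0x05]=0x63, mem[0x14]=0xfe, mem[0x15]=0x63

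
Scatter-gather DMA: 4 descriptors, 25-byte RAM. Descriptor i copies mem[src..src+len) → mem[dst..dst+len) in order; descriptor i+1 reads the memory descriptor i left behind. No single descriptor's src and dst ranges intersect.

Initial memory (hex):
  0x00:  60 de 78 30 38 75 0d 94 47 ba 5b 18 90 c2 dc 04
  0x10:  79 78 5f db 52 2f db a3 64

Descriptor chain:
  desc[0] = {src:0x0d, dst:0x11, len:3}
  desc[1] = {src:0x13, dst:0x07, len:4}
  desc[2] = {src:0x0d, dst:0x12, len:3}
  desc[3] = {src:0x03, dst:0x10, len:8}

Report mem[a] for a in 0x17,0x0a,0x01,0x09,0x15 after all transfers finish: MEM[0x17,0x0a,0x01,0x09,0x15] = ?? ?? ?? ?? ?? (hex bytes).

MEM[0x17,0x0a,0x01,0x09,0x15] = db db de 2f 52

  after D0: wrote 3B at 0x11 = c2dc04
  after D1: wrote 4B at 0x07 = 04522fdb
  after D2: wrote 3B at 0x12 = c2dc04
  after D3: wrote 8B at 0x10 = 3038750d04522fdb
query mem[0x17]=0xdb, mem[0x0a]=0xdb, mem[0x01]=0xde, mem[0x09]=0x2f, mem[0x15]=0x52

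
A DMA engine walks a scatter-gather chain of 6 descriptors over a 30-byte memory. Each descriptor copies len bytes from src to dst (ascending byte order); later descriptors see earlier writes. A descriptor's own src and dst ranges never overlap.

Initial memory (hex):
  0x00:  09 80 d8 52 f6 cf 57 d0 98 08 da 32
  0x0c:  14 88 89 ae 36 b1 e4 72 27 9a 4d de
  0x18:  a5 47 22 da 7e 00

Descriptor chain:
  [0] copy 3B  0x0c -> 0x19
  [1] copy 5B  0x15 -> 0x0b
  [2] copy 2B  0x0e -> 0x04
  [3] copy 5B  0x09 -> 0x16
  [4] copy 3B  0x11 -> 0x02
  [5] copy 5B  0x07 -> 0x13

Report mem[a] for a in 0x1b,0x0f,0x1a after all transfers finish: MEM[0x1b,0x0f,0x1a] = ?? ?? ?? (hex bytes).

MEM[0x1b,0x0f,0x1a] = 89 14 de

D0: mem[0x19..0x1b] <- [14 88 89]
D1: mem[0x0b..0x0f] <- [9a 4d de a5 14]
D2: mem[0x04..0x05] <- [a5 14]
D3: mem[0x16..0x1a] <- [08 da 9a 4d de]
D4: mem[0x02..0x04] <- [b1 e4 72]
D5: mem[0x13..0x17] <- [d0 98 08 da 9a]
query mem[0x1b]=0x89, mem[0x0f]=0x14, mem[0x1a]=0xde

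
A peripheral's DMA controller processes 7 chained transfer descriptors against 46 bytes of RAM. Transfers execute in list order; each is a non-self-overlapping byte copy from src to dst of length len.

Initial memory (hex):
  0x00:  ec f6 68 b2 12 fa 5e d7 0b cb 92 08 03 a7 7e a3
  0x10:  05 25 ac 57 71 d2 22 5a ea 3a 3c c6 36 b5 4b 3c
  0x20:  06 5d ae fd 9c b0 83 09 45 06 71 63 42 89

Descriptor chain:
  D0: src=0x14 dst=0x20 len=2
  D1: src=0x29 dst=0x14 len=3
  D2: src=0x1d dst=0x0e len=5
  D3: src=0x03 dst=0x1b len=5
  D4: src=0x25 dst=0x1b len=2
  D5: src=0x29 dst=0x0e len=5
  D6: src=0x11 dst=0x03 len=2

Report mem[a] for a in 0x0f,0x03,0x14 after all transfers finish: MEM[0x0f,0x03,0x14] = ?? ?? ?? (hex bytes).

D0: mem[0x20..0x21] <- [71 d2]
D1: mem[0x14..0x16] <- [06 71 63]
D2: mem[0x0e..0x12] <- [b5 4b 3c 71 d2]
D3: mem[0x1b..0x1f] <- [b2 12 fa 5e d7]
D4: mem[0x1b..0x1c] <- [b0 83]
D5: mem[0x0e..0x12] <- [06 71 63 42 89]
D6: mem[0x03..0x04] <- [42 89]
query mem[0x0f]=0x71, mem[0x03]=0x42, mem[0x14]=0x06

MEM[0x0f,0x03,0x14] = 71 42 06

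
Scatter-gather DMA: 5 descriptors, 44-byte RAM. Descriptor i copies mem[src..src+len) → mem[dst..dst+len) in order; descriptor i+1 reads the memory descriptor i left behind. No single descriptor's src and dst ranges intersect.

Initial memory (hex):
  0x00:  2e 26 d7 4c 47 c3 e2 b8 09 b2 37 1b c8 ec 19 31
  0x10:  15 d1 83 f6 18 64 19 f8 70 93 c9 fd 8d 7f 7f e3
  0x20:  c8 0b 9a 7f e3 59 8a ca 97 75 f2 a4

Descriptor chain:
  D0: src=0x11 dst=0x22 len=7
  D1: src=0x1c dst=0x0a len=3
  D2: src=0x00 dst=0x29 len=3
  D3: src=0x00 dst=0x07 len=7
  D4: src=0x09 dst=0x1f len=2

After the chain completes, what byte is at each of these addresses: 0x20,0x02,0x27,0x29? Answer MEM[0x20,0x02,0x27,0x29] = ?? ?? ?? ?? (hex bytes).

MEM[0x20,0x02,0x27,0x29] = 4c d7 19 2e

  after D0: wrote 7B at 0x22 = d183f6186419f8
  after D1: wrote 3B at 0x0a = 8d7f7f
  after D2: wrote 3B at 0x29 = 2e26d7
  after D3: wrote 7B at 0x07 = 2e26d74c47c3e2
  after D4: wrote 2B at 0x1f = d74c
query mem[0x20]=0x4c, mem[0x02]=0xd7, mem[0x27]=0x19, mem[0x29]=0x2e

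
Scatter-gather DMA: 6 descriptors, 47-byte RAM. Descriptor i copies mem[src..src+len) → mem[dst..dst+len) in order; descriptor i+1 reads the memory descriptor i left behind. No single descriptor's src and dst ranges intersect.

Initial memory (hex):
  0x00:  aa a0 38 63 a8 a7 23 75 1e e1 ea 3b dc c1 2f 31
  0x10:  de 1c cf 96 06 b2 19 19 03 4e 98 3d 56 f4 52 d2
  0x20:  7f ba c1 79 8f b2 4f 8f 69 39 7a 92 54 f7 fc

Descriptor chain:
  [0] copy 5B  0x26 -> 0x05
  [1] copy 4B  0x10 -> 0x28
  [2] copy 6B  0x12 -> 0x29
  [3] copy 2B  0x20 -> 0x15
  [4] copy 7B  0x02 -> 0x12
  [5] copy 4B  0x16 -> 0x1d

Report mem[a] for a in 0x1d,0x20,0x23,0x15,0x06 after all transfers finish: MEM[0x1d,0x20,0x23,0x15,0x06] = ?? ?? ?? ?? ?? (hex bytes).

  after D0: wrote 5B at 0x05 = 4f8f69397a
  after D1: wrote 4B at 0x28 = de1ccf96
  after D2: wrote 6B at 0x29 = cf9606b21919
  after D3: wrote 2B at 0x15 = 7fba
  after D4: wrote 7B at 0x12 = 3863a84f8f6939
  after D5: wrote 4B at 0x1d = 8f69394e
query mem[0x1d]=0x8f, mem[0x20]=0x4e, mem[0x23]=0x79, mem[0x15]=0x4f, mem[0x06]=0x8f

MEM[0x1d,0x20,0x23,0x15,0x06] = 8f 4e 79 4f 8f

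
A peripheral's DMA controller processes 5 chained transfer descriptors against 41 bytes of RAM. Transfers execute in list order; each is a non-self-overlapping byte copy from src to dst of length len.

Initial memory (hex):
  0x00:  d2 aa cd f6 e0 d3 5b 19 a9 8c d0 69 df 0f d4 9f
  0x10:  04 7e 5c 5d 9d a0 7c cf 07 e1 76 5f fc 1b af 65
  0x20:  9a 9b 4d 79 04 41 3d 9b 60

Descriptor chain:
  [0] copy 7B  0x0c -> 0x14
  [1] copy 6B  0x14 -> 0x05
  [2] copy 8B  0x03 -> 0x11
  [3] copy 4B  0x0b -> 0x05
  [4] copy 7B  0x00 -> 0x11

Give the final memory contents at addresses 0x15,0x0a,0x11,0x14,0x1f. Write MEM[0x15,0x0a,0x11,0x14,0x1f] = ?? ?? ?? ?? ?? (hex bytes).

[0] 0x0c->0x14 len=7 : df 0f d4 9f 04 7e 5c
[1] 0x14->0x05 len=6 : df 0f d4 9f 04 7e
[2] 0x03->0x11 len=8 : f6 e0 df 0f d4 9f 04 7e
[3] 0x0b->0x05 len=4 : 69 df 0f d4
[4] 0x00->0x11 len=7 : d2 aa cd f6 e0 69 df
query mem[0x15]=0xe0, mem[0x0a]=0x7e, mem[0x11]=0xd2, mem[0x14]=0xf6, mem[0x1f]=0x65

MEM[0x15,0x0a,0x11,0x14,0x1f] = e0 7e d2 f6 65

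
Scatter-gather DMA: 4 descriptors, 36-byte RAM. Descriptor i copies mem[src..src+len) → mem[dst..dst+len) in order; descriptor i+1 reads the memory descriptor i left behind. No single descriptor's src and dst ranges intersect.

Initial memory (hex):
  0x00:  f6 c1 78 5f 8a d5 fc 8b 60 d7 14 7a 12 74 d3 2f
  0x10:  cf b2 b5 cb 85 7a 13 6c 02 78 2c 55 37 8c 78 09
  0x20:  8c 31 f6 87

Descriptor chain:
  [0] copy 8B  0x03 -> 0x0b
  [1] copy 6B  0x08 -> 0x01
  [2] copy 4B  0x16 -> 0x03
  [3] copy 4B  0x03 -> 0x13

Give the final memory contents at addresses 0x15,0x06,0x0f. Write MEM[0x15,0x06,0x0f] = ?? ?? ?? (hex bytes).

MEM[0x15,0x06,0x0f] = 02 78 8b

#0 dst[0x0b+8] := {0x5f,0x8a,0xd5,0xfc,0x8b,0x60,0xd7,0x14}
#1 dst[0x01+6] := {0x60,0xd7,0x14,0x5f,0x8a,0xd5}
#2 dst[0x03+4] := {0x13,0x6c,0x02,0x78}
#3 dst[0x13+4] := {0x13,0x6c,0x02,0x78}
query mem[0x15]=0x02, mem[0x06]=0x78, mem[0x0f]=0x8b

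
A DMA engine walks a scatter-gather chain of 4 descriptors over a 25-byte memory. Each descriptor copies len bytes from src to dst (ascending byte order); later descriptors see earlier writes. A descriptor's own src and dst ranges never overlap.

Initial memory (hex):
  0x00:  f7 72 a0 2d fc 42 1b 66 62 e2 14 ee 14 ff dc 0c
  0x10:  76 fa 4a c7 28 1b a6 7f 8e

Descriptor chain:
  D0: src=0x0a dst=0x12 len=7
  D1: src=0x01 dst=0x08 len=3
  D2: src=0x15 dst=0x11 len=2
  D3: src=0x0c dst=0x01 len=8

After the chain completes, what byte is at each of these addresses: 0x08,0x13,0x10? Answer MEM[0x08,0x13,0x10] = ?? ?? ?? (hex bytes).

MEM[0x08,0x13,0x10] = ee ee 76

  after D0: wrote 7B at 0x12 = 14ee14ffdc0c76
  after D1: wrote 3B at 0x08 = 72a02d
  after D2: wrote 2B at 0x11 = ffdc
  after D3: wrote 8B at 0x01 = 14ffdc0c76ffdcee
query mem[0x08]=0xee, mem[0x13]=0xee, mem[0x10]=0x76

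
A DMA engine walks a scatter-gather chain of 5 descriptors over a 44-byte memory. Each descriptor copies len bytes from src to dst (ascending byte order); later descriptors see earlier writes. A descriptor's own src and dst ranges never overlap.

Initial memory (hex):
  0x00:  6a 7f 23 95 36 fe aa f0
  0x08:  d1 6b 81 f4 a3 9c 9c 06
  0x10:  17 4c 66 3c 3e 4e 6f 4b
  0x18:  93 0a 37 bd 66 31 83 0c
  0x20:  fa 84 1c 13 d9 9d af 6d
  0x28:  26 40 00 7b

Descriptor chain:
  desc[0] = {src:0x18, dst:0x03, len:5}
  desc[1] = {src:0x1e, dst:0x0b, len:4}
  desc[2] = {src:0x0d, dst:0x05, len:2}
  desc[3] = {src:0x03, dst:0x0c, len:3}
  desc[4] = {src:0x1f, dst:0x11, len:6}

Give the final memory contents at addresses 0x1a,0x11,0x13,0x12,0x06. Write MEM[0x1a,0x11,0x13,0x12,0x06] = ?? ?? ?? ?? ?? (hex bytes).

[0] 0x18->0x03 len=5 : 93 0a 37 bd 66
[1] 0x1e->0x0b len=4 : 83 0c fa 84
[2] 0x0d->0x05 len=2 : fa 84
[3] 0x03->0x0c len=3 : 93 0a fa
[4] 0x1f->0x11 len=6 : 0c fa 84 1c 13 d9
query mem[0x1a]=0x37, mem[0x11]=0x0c, mem[0x13]=0x84, mem[0x12]=0xfa, mem[0x06]=0x84

MEM[0x1a,0x11,0x13,0x12,0x06] = 37 0c 84 fa 84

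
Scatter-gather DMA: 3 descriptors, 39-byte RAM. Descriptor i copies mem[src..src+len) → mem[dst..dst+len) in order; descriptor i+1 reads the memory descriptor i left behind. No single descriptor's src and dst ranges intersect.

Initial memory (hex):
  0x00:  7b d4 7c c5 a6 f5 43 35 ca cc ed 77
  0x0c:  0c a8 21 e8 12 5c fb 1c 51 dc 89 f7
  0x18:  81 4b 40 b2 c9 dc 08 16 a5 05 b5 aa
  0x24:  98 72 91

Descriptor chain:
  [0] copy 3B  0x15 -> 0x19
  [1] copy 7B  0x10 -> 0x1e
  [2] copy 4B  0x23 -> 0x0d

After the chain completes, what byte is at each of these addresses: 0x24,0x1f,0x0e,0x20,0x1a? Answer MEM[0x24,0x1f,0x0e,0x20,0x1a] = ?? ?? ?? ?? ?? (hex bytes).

MEM[0x24,0x1f,0x0e,0x20,0x1a] = 89 5c 89 fb 89

#0 dst[0x19+3] := {0xdc,0x89,0xf7}
#1 dst[0x1e+7] := {0x12,0x5c,0xfb,0x1c,0x51,0xdc,0x89}
#2 dst[0x0d+4] := {0xdc,0x89,0x72,0x91}
query mem[0x24]=0x89, mem[0x1f]=0x5c, mem[0x0e]=0x89, mem[0x20]=0xfb, mem[0x1a]=0x89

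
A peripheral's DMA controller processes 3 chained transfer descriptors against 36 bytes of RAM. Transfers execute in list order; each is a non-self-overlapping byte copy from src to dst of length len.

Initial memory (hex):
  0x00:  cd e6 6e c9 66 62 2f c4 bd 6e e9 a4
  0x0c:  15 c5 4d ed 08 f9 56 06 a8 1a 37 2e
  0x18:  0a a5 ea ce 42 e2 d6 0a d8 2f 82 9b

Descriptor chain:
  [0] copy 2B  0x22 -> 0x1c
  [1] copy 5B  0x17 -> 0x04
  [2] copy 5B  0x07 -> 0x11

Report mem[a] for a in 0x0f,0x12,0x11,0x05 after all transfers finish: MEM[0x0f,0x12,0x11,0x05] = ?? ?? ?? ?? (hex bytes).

MEM[0x0f,0x12,0x11,0x05] = ed ce ea 0a

[0] 0x22->0x1c len=2 : 82 9b
[1] 0x17->0x04 len=5 : 2e 0a a5 ea ce
[2] 0x07->0x11 len=5 : ea ce 6e e9 a4
query mem[0x0f]=0xed, mem[0x12]=0xce, mem[0x11]=0xea, mem[0x05]=0x0a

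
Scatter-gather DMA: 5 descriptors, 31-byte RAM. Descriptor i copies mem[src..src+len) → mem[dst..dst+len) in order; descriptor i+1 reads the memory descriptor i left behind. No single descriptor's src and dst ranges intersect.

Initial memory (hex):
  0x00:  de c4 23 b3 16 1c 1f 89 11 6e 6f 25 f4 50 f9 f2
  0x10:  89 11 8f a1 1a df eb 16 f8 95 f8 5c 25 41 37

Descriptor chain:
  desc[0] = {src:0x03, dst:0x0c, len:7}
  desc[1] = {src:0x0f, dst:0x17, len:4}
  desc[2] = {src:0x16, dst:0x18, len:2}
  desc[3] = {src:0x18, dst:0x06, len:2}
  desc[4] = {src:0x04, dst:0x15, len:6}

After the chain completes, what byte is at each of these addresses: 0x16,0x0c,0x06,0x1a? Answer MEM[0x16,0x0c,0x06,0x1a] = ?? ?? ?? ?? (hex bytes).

D0: mem[0x0c..0x12] <- [b3 16 1c 1f 89 11 6e]
D1: mem[0x17..0x1a] <- [1f 89 11 6e]
D2: mem[0x18..0x19] <- [eb 1f]
D3: mem[0x06..0x07] <- [eb 1f]
D4: mem[0x15..0x1a] <- [16 1c eb 1f 11 6e]
query mem[0x16]=0x1c, mem[0x0c]=0xb3, mem[0x06]=0xeb, mem[0x1a]=0x6e

MEM[0x16,0x0c,0x06,0x1a] = 1c b3 eb 6e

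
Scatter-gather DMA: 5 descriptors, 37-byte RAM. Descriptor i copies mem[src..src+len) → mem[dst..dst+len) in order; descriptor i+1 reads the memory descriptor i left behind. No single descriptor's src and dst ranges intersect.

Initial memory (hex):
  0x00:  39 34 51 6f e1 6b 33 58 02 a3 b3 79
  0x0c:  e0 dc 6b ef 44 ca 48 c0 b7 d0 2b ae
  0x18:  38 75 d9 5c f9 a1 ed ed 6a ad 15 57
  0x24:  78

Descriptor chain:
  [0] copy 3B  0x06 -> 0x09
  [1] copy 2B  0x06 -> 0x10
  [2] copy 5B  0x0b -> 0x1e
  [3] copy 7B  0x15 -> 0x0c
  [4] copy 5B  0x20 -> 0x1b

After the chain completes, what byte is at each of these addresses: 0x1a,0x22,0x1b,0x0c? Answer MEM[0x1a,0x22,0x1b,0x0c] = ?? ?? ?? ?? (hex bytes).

[0] 0x06->0x09 len=3 : 33 58 02
[1] 0x06->0x10 len=2 : 33 58
[2] 0x0b->0x1e len=5 : 02 e0 dc 6b ef
[3] 0x15->0x0c len=7 : d0 2b ae 38 75 d9 5c
[4] 0x20->0x1b len=5 : dc 6b ef 57 78
query mem[0x1a]=0xd9, mem[0x22]=0xef, mem[0x1b]=0xdc, mem[0x0c]=0xd0

MEM[0x1a,0x22,0x1b,0x0c] = d9 ef dc d0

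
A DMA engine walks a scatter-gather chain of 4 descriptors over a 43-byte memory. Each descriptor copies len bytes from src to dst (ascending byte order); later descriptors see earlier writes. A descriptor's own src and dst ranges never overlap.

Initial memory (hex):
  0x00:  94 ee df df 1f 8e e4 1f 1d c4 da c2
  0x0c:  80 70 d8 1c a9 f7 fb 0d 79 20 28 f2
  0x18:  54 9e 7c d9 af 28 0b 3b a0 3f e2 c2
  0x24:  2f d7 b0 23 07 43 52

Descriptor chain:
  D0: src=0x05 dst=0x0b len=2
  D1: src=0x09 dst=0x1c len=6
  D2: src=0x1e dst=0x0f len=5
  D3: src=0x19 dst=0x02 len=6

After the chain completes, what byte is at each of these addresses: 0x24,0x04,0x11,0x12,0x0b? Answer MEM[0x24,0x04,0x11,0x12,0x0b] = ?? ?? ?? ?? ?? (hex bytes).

#0 dst[0x0b+2] := {0x8e,0xe4}
#1 dst[0x1c+6] := {0xc4,0xda,0x8e,0xe4,0x70,0xd8}
#2 dst[0x0f+5] := {0x8e,0xe4,0x70,0xd8,0xe2}
#3 dst[0x02+6] := {0x9e,0x7c,0xd9,0xc4,0xda,0x8e}
query mem[0x24]=0x2f, mem[0x04]=0xd9, mem[0x11]=0x70, mem[0x12]=0xd8, mem[0x0b]=0x8e

MEM[0x24,0x04,0x11,0x12,0x0b] = 2f d9 70 d8 8e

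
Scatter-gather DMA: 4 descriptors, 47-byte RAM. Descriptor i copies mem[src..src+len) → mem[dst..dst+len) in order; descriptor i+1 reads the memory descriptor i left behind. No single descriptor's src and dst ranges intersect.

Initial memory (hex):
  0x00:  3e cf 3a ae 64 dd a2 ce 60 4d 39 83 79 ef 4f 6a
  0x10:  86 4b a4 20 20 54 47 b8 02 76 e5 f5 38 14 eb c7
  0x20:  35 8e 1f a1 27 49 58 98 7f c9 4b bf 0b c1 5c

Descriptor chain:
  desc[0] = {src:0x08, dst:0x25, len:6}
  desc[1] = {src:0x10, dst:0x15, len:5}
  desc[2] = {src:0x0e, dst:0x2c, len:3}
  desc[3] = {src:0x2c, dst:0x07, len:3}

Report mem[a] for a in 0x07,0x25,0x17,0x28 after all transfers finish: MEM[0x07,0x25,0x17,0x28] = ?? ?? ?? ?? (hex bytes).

D0: mem[0x25..0x2a] <- [60 4d 39 83 79 ef]
D1: mem[0x15..0x19] <- [86 4b a4 20 20]
D2: mem[0x2c..0x2e] <- [4f 6a 86]
D3: mem[0x07..0x09] <- [4f 6a 86]
query mem[0x07]=0x4f, mem[0x25]=0x60, mem[0x17]=0xa4, mem[0x28]=0x83

MEM[0x07,0x25,0x17,0x28] = 4f 60 a4 83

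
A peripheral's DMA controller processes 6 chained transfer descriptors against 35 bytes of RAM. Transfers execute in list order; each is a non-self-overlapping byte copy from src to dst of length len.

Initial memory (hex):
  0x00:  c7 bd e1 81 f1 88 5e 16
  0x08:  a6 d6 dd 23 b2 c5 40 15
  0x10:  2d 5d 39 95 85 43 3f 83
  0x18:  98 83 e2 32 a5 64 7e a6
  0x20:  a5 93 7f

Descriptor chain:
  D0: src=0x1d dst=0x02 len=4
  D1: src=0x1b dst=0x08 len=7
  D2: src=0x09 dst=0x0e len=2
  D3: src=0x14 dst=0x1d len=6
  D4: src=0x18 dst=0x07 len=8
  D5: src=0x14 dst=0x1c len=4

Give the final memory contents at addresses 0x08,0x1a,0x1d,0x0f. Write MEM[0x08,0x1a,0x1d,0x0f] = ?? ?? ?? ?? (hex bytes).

MEM[0x08,0x1a,0x1d,0x0f] = 83 e2 43 64

D0: mem[0x02..0x05] <- [64 7e a6 a5]
D1: mem[0x08..0x0e] <- [32 a5 64 7e a6 a5 93]
D2: mem[0x0e..0x0f] <- [a5 64]
D3: mem[0x1d..0x22] <- [85 43 3f 83 98 83]
D4: mem[0x07..0x0e] <- [98 83 e2 32 a5 85 43 3f]
D5: mem[0x1c..0x1f] <- [85 43 3f 83]
query mem[0x08]=0x83, mem[0x1a]=0xe2, mem[0x1d]=0x43, mem[0x0f]=0x64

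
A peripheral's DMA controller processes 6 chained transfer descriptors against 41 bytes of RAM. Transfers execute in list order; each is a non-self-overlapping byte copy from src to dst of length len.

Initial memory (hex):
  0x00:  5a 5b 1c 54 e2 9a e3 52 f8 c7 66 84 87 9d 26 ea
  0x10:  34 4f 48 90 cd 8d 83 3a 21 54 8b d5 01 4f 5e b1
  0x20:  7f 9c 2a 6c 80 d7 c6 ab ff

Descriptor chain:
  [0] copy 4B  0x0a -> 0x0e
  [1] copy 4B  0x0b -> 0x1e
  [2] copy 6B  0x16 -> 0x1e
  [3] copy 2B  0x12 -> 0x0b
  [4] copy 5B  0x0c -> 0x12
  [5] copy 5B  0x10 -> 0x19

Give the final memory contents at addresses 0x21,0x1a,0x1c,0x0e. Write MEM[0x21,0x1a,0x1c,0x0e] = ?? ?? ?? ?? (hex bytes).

MEM[0x21,0x1a,0x1c,0x0e] = 54 9d 9d 66

D0: mem[0x0e..0x11] <- [66 84 87 9d]
D1: mem[0x1e..0x21] <- [84 87 9d 66]
D2: mem[0x1e..0x23] <- [83 3a 21 54 8b d5]
D3: mem[0x0b..0x0c] <- [48 90]
D4: mem[0x12..0x16] <- [90 9d 66 84 87]
D5: mem[0x19..0x1d] <- [87 9d 90 9d 66]
query mem[0x21]=0x54, mem[0x1a]=0x9d, mem[0x1c]=0x9d, mem[0x0e]=0x66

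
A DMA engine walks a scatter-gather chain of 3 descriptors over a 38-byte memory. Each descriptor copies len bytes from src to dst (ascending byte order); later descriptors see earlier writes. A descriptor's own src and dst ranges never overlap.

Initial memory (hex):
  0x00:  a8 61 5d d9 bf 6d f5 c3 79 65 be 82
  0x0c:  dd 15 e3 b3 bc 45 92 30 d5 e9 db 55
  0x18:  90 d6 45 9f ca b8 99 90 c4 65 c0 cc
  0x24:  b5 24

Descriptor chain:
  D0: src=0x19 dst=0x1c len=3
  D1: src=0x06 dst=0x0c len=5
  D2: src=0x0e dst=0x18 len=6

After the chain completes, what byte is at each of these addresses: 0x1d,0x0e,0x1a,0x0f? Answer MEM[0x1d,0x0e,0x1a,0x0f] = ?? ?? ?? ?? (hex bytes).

MEM[0x1d,0x0e,0x1a,0x0f] = 30 79 be 65

  after D0: wrote 3B at 0x1c = d6459f
  after D1: wrote 5B at 0x0c = f5c37965be
  after D2: wrote 6B at 0x18 = 7965be459230
query mem[0x1d]=0x30, mem[0x0e]=0x79, mem[0x1a]=0xbe, mem[0x0f]=0x65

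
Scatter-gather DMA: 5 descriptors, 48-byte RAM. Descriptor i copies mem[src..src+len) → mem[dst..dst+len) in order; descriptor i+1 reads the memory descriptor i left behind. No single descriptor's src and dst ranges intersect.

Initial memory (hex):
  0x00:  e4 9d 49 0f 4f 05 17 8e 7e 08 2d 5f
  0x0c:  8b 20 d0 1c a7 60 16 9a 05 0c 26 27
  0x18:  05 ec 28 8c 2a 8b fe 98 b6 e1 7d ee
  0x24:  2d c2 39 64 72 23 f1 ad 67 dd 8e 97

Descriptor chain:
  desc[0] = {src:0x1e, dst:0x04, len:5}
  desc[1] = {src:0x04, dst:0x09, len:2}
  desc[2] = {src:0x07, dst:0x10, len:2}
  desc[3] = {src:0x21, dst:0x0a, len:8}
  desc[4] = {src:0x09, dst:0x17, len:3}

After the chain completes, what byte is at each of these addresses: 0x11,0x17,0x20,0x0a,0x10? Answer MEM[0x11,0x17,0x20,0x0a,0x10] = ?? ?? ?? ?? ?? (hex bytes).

D0: mem[0x04..0x08] <- [fe 98 b6 e1 7d]
D1: mem[0x09..0x0a] <- [fe 98]
D2: mem[0x10..0x11] <- [e1 7d]
D3: mem[0x0a..0x11] <- [e1 7d ee 2d c2 39 64 72]
D4: mem[0x17..0x19] <- [fe e1 7d]
query mem[0x11]=0x72, mem[0x17]=0xfe, mem[0x20]=0xb6, mem[0x0a]=0xe1, mem[0x10]=0x64

MEM[0x11,0x17,0x20,0x0a,0x10] = 72 fe b6 e1 64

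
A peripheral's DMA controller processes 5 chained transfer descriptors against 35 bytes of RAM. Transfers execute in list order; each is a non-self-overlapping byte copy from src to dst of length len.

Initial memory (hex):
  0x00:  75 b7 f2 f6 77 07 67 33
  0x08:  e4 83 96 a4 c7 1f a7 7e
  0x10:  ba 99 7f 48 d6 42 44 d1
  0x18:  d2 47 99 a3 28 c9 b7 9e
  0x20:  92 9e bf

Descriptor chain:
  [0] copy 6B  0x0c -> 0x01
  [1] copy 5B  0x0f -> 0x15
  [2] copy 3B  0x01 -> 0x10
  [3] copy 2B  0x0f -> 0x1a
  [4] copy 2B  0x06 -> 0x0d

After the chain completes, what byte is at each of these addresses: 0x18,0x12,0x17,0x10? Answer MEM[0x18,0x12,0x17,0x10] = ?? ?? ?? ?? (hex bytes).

MEM[0x18,0x12,0x17,0x10] = 7f a7 99 c7

  after D0: wrote 6B at 0x01 = c71fa77eba99
  after D1: wrote 5B at 0x15 = 7eba997f48
  after D2: wrote 3B at 0x10 = c71fa7
  after D3: wrote 2B at 0x1a = 7ec7
  after D4: wrote 2B at 0x0d = 9933
query mem[0x18]=0x7f, mem[0x12]=0xa7, mem[0x17]=0x99, mem[0x10]=0xc7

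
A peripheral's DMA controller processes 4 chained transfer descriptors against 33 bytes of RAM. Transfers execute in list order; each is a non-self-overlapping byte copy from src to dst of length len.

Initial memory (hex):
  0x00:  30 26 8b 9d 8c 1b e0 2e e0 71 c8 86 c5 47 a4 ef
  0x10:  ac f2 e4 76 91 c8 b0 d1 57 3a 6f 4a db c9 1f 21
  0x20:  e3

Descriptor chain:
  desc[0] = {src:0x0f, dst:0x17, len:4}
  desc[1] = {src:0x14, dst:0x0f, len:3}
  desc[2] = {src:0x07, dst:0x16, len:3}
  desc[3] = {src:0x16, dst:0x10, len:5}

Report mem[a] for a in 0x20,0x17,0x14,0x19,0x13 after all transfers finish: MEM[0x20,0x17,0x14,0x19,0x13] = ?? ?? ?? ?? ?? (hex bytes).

  after D0: wrote 4B at 0x17 = efacf2e4
  after D1: wrote 3B at 0x0f = 91c8b0
  after D2: wrote 3B at 0x16 = 2ee071
  after D3: wrote 5B at 0x10 = 2ee071f2e4
query mem[0x20]=0xe3, mem[0x17]=0xe0, mem[0x14]=0xe4, mem[0x19]=0xf2, mem[0x13]=0xf2

MEM[0x20,0x17,0x14,0x19,0x13] = e3 e0 e4 f2 f2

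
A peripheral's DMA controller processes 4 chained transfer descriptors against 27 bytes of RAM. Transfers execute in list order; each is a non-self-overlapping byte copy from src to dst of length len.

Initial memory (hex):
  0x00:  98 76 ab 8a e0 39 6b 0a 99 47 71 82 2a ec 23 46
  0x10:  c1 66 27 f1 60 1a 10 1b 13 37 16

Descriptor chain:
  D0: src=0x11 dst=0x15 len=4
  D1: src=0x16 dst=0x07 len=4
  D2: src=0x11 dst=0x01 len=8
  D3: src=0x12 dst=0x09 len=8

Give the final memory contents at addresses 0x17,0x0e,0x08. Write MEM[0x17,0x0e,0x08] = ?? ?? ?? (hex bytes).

MEM[0x17,0x0e,0x08] = f1 f1 60

  after D0: wrote 4B at 0x15 = 6627f160
  after D1: wrote 4B at 0x07 = 27f16037
  after D2: wrote 8B at 0x01 = 6627f1606627f160
  after D3: wrote 8B at 0x09 = 27f1606627f16037
query mem[0x17]=0xf1, mem[0x0e]=0xf1, mem[0x08]=0x60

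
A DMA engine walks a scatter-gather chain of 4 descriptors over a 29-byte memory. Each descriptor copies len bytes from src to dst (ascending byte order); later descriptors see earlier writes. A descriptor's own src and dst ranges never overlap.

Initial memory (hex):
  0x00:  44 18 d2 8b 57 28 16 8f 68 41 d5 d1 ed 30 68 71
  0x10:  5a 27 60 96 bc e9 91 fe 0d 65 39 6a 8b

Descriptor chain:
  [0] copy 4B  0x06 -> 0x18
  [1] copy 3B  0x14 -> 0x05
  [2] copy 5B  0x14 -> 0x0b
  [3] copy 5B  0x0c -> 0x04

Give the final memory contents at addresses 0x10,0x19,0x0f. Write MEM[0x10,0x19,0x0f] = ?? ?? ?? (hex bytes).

MEM[0x10,0x19,0x0f] = 5a 8f 16

[0] 0x06->0x18 len=4 : 16 8f 68 41
[1] 0x14->0x05 len=3 : bc e9 91
[2] 0x14->0x0b len=5 : bc e9 91 fe 16
[3] 0x0c->0x04 len=5 : e9 91 fe 16 5a
query mem[0x10]=0x5a, mem[0x19]=0x8f, mem[0x0f]=0x16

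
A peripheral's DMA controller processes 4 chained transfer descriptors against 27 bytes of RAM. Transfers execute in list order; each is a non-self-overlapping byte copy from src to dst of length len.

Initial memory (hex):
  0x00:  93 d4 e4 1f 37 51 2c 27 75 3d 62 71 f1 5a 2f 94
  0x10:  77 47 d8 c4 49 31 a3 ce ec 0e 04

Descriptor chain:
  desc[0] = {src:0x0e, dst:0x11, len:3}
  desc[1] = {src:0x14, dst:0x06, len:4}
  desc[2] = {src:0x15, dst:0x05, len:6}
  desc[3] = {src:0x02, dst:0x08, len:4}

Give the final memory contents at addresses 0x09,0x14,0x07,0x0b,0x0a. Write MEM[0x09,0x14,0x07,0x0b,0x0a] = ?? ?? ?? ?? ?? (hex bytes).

MEM[0x09,0x14,0x07,0x0b,0x0a] = 1f 49 ce 31 37

[0] 0x0e->0x11 len=3 : 2f 94 77
[1] 0x14->0x06 len=4 : 49 31 a3 ce
[2] 0x15->0x05 len=6 : 31 a3 ce ec 0e 04
[3] 0x02->0x08 len=4 : e4 1f 37 31
query mem[0x09]=0x1f, mem[0x14]=0x49, mem[0x07]=0xce, mem[0x0b]=0x31, mem[0x0a]=0x37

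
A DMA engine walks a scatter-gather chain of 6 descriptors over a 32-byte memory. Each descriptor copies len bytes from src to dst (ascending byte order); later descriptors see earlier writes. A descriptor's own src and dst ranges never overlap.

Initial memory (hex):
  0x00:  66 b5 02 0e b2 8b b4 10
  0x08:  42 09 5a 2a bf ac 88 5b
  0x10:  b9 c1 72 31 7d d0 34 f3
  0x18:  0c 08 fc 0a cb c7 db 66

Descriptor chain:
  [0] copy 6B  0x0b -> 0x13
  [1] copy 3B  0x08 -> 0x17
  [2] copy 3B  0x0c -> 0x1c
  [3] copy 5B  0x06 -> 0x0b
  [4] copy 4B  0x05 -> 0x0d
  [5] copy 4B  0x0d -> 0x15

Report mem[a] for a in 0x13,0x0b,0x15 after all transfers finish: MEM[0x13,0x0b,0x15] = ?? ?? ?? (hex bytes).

MEM[0x13,0x0b,0x15] = 2a b4 8b

#0 dst[0x13+6] := {0x2a,0xbf,0xac,0x88,0x5b,0xb9}
#1 dst[0x17+3] := {0x42,0x09,0x5a}
#2 dst[0x1c+3] := {0xbf,0xac,0x88}
#3 dst[0x0b+5] := {0xb4,0x10,0x42,0x09,0x5a}
#4 dst[0x0d+4] := {0x8b,0xb4,0x10,0x42}
#5 dst[0x15+4] := {0x8b,0xb4,0x10,0x42}
query mem[0x13]=0x2a, mem[0x0b]=0xb4, mem[0x15]=0x8b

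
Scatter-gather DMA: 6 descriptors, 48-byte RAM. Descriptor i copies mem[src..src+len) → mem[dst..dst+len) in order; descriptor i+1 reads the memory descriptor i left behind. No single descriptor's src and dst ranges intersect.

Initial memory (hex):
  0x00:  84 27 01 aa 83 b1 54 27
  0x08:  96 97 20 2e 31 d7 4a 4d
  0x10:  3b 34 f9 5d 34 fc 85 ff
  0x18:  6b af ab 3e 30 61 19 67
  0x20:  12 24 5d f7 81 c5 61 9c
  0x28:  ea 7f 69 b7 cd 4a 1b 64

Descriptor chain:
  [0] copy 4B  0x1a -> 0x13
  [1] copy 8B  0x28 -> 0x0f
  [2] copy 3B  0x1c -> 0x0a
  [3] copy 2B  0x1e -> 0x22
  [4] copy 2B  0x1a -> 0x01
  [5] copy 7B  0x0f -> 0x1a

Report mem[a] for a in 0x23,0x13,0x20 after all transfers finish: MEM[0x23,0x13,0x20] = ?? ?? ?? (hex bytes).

  after D0: wrote 4B at 0x13 = ab3e3061
  after D1: wrote 8B at 0x0f = ea7f69b7cd4a1b64
  after D2: wrote 3B at 0x0a = 306119
  after D3: wrote 2B at 0x22 = 1967
  after D4: wrote 2B at 0x01 = ab3e
  after D5: wrote 7B at 0x1a = ea7f69b7cd4a1b
query mem[0x23]=0x67, mem[0x13]=0xcd, mem[0x20]=0x1b

MEM[0x23,0x13,0x20] = 67 cd 1b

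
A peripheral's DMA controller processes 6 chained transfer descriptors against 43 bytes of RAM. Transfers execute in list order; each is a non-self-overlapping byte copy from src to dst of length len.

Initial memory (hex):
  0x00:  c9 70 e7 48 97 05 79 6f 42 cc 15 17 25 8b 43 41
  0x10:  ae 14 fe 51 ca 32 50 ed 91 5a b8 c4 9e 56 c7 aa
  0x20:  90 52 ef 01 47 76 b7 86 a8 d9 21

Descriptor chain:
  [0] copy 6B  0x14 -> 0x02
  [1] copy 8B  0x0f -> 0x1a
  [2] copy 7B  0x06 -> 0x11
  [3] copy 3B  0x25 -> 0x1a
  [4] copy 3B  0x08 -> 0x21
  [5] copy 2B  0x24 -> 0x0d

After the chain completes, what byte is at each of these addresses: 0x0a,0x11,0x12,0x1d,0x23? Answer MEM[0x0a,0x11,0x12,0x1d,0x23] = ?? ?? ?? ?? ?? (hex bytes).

MEM[0x0a,0x11,0x12,0x1d,0x23] = 15 91 5a fe 15

[0] 0x14->0x02 len=6 : ca 32 50 ed 91 5a
[1] 0x0f->0x1a len=8 : 41 ae 14 fe 51 ca 32 50
[2] 0x06->0x11 len=7 : 91 5a 42 cc 15 17 25
[3] 0x25->0x1a len=3 : 76 b7 86
[4] 0x08->0x21 len=3 : 42 cc 15
[5] 0x24->0x0d len=2 : 47 76
query mem[0x0a]=0x15, mem[0x11]=0x91, mem[0x12]=0x5a, mem[0x1d]=0xfe, mem[0x23]=0x15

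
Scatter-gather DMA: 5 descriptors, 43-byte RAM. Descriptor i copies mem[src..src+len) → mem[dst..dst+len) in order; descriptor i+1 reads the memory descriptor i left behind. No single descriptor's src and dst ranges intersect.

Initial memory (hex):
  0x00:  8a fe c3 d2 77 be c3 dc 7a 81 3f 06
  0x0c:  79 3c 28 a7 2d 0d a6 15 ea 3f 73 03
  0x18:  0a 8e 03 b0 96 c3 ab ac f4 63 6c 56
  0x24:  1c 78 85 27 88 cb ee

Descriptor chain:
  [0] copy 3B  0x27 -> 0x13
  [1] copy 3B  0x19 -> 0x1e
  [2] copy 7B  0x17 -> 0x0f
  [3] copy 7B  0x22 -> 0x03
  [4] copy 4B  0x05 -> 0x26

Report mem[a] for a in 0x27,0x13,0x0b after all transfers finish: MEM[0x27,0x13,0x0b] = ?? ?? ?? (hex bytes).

MEM[0x27,0x13,0x0b] = 78 b0 06

[0] 0x27->0x13 len=3 : 27 88 cb
[1] 0x19->0x1e len=3 : 8e 03 b0
[2] 0x17->0x0f len=7 : 03 0a 8e 03 b0 96 c3
[3] 0x22->0x03 len=7 : 6c 56 1c 78 85 27 88
[4] 0x05->0x26 len=4 : 1c 78 85 27
query mem[0x27]=0x78, mem[0x13]=0xb0, mem[0x0b]=0x06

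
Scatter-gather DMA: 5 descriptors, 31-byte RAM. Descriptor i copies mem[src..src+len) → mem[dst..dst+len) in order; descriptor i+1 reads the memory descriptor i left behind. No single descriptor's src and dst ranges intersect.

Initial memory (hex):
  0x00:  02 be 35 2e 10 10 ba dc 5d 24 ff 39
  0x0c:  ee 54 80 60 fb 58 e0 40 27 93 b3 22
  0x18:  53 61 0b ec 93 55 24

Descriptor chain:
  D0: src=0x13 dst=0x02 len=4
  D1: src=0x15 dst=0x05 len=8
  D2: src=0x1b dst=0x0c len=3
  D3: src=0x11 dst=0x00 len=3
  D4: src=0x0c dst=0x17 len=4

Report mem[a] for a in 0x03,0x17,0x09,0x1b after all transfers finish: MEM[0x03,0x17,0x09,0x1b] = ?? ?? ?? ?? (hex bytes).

MEM[0x03,0x17,0x09,0x1b] = 27 ec 61 ec

[0] 0x13->0x02 len=4 : 40 27 93 b3
[1] 0x15->0x05 len=8 : 93 b3 22 53 61 0b ec 93
[2] 0x1b->0x0c len=3 : ec 93 55
[3] 0x11->0x00 len=3 : 58 e0 40
[4] 0x0c->0x17 len=4 : ec 93 55 60
query mem[0x03]=0x27, mem[0x17]=0xec, mem[0x09]=0x61, mem[0x1b]=0xec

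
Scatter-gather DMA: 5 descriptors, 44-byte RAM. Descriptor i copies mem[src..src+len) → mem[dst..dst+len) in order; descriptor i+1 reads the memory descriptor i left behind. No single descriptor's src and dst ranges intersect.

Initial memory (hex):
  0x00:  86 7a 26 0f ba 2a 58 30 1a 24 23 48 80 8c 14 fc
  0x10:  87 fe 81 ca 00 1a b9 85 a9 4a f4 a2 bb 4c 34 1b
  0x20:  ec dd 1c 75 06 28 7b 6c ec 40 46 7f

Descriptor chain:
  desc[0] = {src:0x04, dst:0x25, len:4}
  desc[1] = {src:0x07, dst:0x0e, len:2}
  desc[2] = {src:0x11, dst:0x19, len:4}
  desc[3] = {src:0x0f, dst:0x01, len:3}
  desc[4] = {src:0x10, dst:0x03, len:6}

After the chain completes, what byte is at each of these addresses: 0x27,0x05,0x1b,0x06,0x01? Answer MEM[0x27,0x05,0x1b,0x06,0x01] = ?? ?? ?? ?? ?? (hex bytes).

MEM[0x27,0x05,0x1b,0x06,0x01] = 58 81 ca ca 1a

  after D0: wrote 4B at 0x25 = ba2a5830
  after D1: wrote 2B at 0x0e = 301a
  after D2: wrote 4B at 0x19 = fe81ca00
  after D3: wrote 3B at 0x01 = 1a87fe
  after D4: wrote 6B at 0x03 = 87fe81ca001a
query mem[0x27]=0x58, mem[0x05]=0x81, mem[0x1b]=0xca, mem[0x06]=0xca, mem[0x01]=0x1a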